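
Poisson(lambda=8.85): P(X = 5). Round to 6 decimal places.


P = e^(-lam) * lam^k / k!
e^(-8.85) ≈ 0.0001433817
lam^k = 8.85^5 ≈ 54289.563955
k! = 5! = 120
P = 0.0001433817 * 54289.563955 / 120 ≈ 0.064868

0.064868


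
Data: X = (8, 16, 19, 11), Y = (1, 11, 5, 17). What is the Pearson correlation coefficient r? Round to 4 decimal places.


r = sum((xi-xbar)(yi-ybar)) / sqrt(sum((xi-xbar)^2) * sum((yi-ybar)^2))
n = 4, xbar = 54/4 = 13.5, ybar = 34/4 = 8.5
Sxy = sum((xi-xbar)(yi-ybar)) = 7
Sxx = sum((xi-xbar)^2) = 73
Syy = sum((yi-ybar)^2) = 147
sqrt(Sxx*Syy) ≈ 103.590540
r = Sxy / sqrt(Sxx*Syy) = 7 / 103.590540 ≈ 0.067574

0.0676


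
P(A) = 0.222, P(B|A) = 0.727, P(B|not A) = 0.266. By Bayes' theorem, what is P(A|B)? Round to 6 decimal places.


P(A|B) = P(B|A)*P(A) / P(B), P(B) = P(B|A)*P(A) + P(B|not A)*P(not A)
P(B|A)*P(A) = 0.727 * 0.222 = 0.161394
P(B|not A)*P(not A) = 0.266 * 0.778 = 0.206948
P(B) = 0.161394 + 0.206948 = 0.368342
P(A|B) = 0.161394 / 0.368342 ≈ 0.43816345

0.438163


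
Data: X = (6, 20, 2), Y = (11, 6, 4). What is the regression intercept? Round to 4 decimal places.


a = ybar - b*xbar, where b = sum((xi-xbar)(yi-ybar)) / sum((xi-xbar)^2)
n = 3, xbar = 28/3 ≈ 9.333333, ybar = 21/3 = 7
Sxy = sum((xi-xbar)(yi-ybar)) = -2
Sxx = sum((xi-xbar)^2) = 536/3 ≈ 178.666667
b = Sxy / Sxx = -3/268 ≈ -0.011194
a = 7 - (-0.011194) * 9.333333 = 476/67 ≈ 7.104478

7.1045


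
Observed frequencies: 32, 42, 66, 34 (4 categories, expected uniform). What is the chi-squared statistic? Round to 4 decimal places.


chi2 = sum((O-E)^2/E), E = total/4
total = 174, E = 174/4 = 43.5
(32 - 43.5)^2 / 43.5 = 132.25 / 43.5 = 529/174 ≈ 3.040230
(42 - 43.5)^2 / 43.5 = 2.25 / 43.5 = 3/58 ≈ 0.051724
(66 - 43.5)^2 / 43.5 = 506.25 / 43.5 = 675/58 ≈ 11.637931
(34 - 43.5)^2 / 43.5 = 90.25 / 43.5 = 361/174 ≈ 2.074713
chi2 = 1462/87 ≈ 16.804598

16.8046


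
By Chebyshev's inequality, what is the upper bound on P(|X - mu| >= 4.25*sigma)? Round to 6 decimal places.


P <= 1/k^2
k^2 = 4.25^2 = 18.0625
1/k^2 = 1 / 18.0625 = 16/289 ≈ 0.05536332

0.055363


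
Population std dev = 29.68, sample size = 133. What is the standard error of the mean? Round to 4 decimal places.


SE = sigma / sqrt(n)
sqrt(133) ≈ 11.532563
SE = 29.68 / 11.532563 ≈ 2.573582

2.5736


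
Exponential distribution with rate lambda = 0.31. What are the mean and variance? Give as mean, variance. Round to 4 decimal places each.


mean = 1/lam, var = 1/lam^2
mean = 1 / 0.31 = 100/31 ≈ 3.225806
lam^2 = 0.31^2 = 0.0961
var = 1 / 0.0961 = 10000/961 ≈ 10.405827

3.2258, 10.4058


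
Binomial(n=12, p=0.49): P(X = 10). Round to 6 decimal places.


P = C(n,k) * p^k * (1-p)^(n-k)
C(12,10) = 66
p^k = 0.49^10 ≈ 0.0007979227
(1-p)^(n-k) = 0.51^2 = 0.2601
P = 66 * 0.0007979227 * 0.2601 ≈ 0.013698

0.013698


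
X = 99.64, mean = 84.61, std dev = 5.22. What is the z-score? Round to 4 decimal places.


z = (X - mu) / sigma
X - mu = 99.64 - 84.61 = 15.03
z = 15.03 / 5.22 = 167/58 ≈ 2.879310

2.8793


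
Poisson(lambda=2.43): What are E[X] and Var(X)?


E[X] = Var(X) = lambda = 2.43

2.43, 2.43


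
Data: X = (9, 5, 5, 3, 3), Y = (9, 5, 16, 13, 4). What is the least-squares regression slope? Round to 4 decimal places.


b = sum((xi-xbar)(yi-ybar)) / sum((xi-xbar)^2)
n = 5, xbar = 25/5 = 5, ybar = 47/5 = 9.4
Sxy = sum((xi-xbar)(yi-ybar)) = 2
Sxx = sum((xi-xbar)^2) = 24
b = Sxy / Sxx = 1/12 ≈ 0.083333

0.0833


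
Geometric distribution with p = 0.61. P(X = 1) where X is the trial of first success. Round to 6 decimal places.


P = (1-p)^(k-1) * p
(1-p)^(k-1) = 0.39^0 = 1
P = 1 * 0.61 = 0.61

0.610000


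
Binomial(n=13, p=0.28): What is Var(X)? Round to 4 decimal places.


Var = n*p*(1-p) = 13 * 0.28 * 0.72 = 2.6208

2.6208


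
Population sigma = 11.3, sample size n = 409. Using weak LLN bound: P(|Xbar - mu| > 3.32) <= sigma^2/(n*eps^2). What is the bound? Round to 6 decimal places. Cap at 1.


bound = min(1, sigma^2/(n*eps^2))
sigma^2 = 11.3^2 = 127.69
n*eps^2 = 409 * 3.32^2 = 409 * 11.0224 = 4508.1616
sigma^2/(n*eps^2) = 127.69 / 4508.1616 ≈ 0.02832418

0.028324


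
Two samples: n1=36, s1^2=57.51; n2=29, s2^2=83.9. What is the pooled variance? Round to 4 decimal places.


sp^2 = ((n1-1)*s1^2 + (n2-1)*s2^2)/(n1+n2-2)
(n1-1)*s1^2 = 35 * 57.51 = 2012.85
(n2-1)*s2^2 = 28 * 83.9 = 2349.2
numerator = 2012.85 + 2349.2 = 4362.05
n1+n2-2 = 63
sp^2 = 4362.05 / 63 = 12463/180 ≈ 69.238889

69.2389


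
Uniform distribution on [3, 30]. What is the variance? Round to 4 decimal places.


Var = (b-a)^2 / 12
(b-a)^2 = (30 - 3)^2 = 729
Var = 729/12 = 60.75

60.7500


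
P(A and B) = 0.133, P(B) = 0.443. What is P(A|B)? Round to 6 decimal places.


P(A|B) = P(A and B) / P(B) = 0.133 / 0.443 = 133/443 ≈ 0.30022573

0.300226


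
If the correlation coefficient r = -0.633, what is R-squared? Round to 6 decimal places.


R^2 = r^2 = (-0.633)^2 = 0.400689

0.400689


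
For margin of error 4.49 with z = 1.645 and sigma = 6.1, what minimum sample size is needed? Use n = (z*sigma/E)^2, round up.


z*sigma/E = 1.645 * 6.1 / 4.49 = 20069/8980 ≈ 2.234855
(z*sigma/E)^2 ≈ 4.994578
round up: n = 5

5


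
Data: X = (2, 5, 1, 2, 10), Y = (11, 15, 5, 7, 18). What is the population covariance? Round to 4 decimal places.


Cov = (1/n)*sum((xi-xbar)(yi-ybar))
n = 5, xbar = 20/5 = 4, ybar = 56/5 = 11.2
sum((xi-xbar)(yi-ybar)) = 72
Cov = 72 / 5 = 14.4

14.4000


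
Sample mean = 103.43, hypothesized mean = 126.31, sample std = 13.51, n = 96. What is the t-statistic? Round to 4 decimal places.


t = (xbar - mu0) / (s/sqrt(n))
xbar - mu0 = 103.43 - 126.31 = -22.88
sqrt(96) ≈ 9.79795897
s/sqrt(n) = 13.51 / 9.79795897 ≈ 1.37885860
t = -22.88 / 1.37885860 ≈ -16.593435

-16.5934


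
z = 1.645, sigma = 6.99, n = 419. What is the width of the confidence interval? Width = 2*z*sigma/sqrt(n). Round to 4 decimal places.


width = 2*z*sigma/sqrt(n)
2*z*sigma = 2 * 1.645 * 6.99 = 22.9971
sqrt(419) ≈ 20.469489
width = 22.9971 / 20.469489 ≈ 1.123482

1.1235


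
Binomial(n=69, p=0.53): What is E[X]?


E[X] = n*p = 69 * 0.53 = 36.57

36.57


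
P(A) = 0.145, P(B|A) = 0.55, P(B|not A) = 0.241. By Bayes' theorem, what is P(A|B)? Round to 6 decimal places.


P(A|B) = P(B|A)*P(A) / P(B), P(B) = P(B|A)*P(A) + P(B|not A)*P(not A)
P(B|A)*P(A) = 0.55 * 0.145 = 0.07975
P(B|not A)*P(not A) = 0.241 * 0.855 = 0.206055
P(B) = 0.07975 + 0.206055 = 0.285805
P(A|B) = 0.07975 / 0.285805 ≈ 0.27903641

0.279036


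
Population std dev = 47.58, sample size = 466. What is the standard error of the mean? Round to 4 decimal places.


SE = sigma / sqrt(n)
sqrt(466) ≈ 21.587033
SE = 47.58 / 21.587033 ≈ 2.204101

2.2041


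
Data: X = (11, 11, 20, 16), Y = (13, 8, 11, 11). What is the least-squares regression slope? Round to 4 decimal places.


b = sum((xi-xbar)(yi-ybar)) / sum((xi-xbar)^2)
n = 4, xbar = 58/4 = 14.5, ybar = 43/4 = 10.75
Sxy = sum((xi-xbar)(yi-ybar)) = 3.5
Sxx = sum((xi-xbar)^2) = 57
b = Sxy / Sxx = 7/114 ≈ 0.061404

0.0614


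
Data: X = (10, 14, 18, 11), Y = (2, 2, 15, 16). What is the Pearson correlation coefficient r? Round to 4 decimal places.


r = sum((xi-xbar)(yi-ybar)) / sqrt(sum((xi-xbar)^2) * sum((yi-ybar)^2))
n = 4, xbar = 53/4 = 13.25, ybar = 35/4 = 8.75
Sxy = sum((xi-xbar)(yi-ybar)) = 30.25
Sxx = sum((xi-xbar)^2) = 38.75
Syy = sum((yi-ybar)^2) = 182.75
sqrt(Sxx*Syy) ≈ 84.152020
r = Sxy / sqrt(Sxx*Syy) = 30.25 / 84.152020 ≈ 0.359468

0.3595


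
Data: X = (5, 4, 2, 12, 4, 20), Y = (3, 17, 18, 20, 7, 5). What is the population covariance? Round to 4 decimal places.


Cov = (1/n)*sum((xi-xbar)(yi-ybar))
n = 6, xbar = 47/6 ≈ 7.833333, ybar = 70/6 = 35/3 ≈ 11.666667
sum((xi-xbar)(yi-ybar)) = -184/3 ≈ -61.333333
Cov = -61.333333 / 6 = -92/9 ≈ -10.222222

-10.2222


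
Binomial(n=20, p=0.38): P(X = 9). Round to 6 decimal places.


P = C(n,k) * p^k * (1-p)^(n-k)
C(20,9) = 167960
p^k = 0.38^9 ≈ 0.0001652161
(1-p)^(n-k) = 0.62^11 ≈ 0.005203656
P = 167960 * 0.0001652161 * 0.005203656 ≈ 0.144400

0.144400


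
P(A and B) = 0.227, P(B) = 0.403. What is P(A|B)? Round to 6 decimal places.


P(A|B) = P(A and B) / P(B) = 0.227 / 0.403 = 227/403 ≈ 0.56327543

0.563275


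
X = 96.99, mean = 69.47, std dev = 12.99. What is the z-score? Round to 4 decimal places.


z = (X - mu) / sigma
X - mu = 96.99 - 69.47 = 27.52
z = 27.52 / 12.99 = 2752/1299 ≈ 2.118553

2.1186


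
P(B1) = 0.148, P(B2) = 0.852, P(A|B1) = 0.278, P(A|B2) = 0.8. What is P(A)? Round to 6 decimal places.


P(A) = P(A|B1)*P(B1) + P(A|B2)*P(B2)
P(A|B1)*P(B1) = 0.278 * 0.148 = 0.041144
P(A|B2)*P(B2) = 0.8 * 0.852 = 0.6816
P(A) = 0.041144 + 0.6816 = 0.722744

0.722744


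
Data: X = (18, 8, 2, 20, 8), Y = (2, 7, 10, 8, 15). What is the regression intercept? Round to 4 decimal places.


a = ybar - b*xbar, where b = sum((xi-xbar)(yi-ybar)) / sum((xi-xbar)^2)
n = 5, xbar = 56/5 = 11.2, ybar = 42/5 = 8.4
Sxy = sum((xi-xbar)(yi-ybar)) = -78.4
Sxx = sum((xi-xbar)^2) = 228.8
b = Sxy / Sxx = -49/143 ≈ -0.342657
a = 8.4 - (-0.342657) * 11.2 = 1750/143 ≈ 12.237762

12.2378


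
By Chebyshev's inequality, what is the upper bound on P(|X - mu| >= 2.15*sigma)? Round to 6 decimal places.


P <= 1/k^2
k^2 = 2.15^2 = 4.6225
1/k^2 = 1 / 4.6225 = 400/1849 ≈ 0.21633315

0.216333


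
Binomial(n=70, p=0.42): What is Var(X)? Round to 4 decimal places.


Var = n*p*(1-p) = 70 * 0.42 * 0.58 = 17.052

17.0520


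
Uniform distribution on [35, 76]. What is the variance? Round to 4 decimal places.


Var = (b-a)^2 / 12
(b-a)^2 = (76 - 35)^2 = 1681
Var = 1681/12 ≈ 140.083333

140.0833


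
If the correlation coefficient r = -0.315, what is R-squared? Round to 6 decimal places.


R^2 = r^2 = (-0.315)^2 = 0.099225

0.099225


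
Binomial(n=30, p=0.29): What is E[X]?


E[X] = n*p = 30 * 0.29 = 8.7

8.7


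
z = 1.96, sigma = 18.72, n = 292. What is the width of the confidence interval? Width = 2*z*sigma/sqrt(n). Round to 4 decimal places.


width = 2*z*sigma/sqrt(n)
2*z*sigma = 2 * 1.96 * 18.72 = 73.3824
sqrt(292) ≈ 17.088007
width = 73.3824 / 17.088007 ≈ 4.294380

4.2944


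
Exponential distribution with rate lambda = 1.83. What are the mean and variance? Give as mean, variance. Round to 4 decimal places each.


mean = 1/lam, var = 1/lam^2
mean = 1 / 1.83 = 100/183 ≈ 0.546448
lam^2 = 1.83^2 = 3.3489
var = 1 / 3.3489 ≈ 0.298606

0.5464, 0.2986


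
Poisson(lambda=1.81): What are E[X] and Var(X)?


E[X] = Var(X) = lambda = 1.81

1.81, 1.81


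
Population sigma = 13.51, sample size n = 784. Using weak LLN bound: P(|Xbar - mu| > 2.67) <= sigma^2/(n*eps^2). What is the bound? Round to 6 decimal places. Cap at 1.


bound = min(1, sigma^2/(n*eps^2))
sigma^2 = 13.51^2 = 182.5201
n*eps^2 = 784 * 2.67^2 = 784 * 7.1289 = 5589.0576
sigma^2/(n*eps^2) = 182.5201 / 5589.0576 ≈ 0.03265669

0.032657


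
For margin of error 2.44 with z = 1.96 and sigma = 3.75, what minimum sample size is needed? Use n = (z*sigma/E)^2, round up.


z*sigma/E = 1.96 * 3.75 / 2.44 = 735/244 ≈ 3.012295
(z*sigma/E)^2 ≈ 9.073922
round up: n = 10

10


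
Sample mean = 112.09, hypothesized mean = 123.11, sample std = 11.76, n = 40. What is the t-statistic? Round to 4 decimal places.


t = (xbar - mu0) / (s/sqrt(n))
xbar - mu0 = 112.09 - 123.11 = -11.02
sqrt(40) ≈ 6.32455532
s/sqrt(n) = 11.76 / 6.32455532 ≈ 1.85941926
t = -11.02 / 1.85941926 ≈ -5.926582

-5.9266


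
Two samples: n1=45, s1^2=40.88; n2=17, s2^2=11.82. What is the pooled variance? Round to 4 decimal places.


sp^2 = ((n1-1)*s1^2 + (n2-1)*s2^2)/(n1+n2-2)
(n1-1)*s1^2 = 44 * 40.88 = 1798.72
(n2-1)*s2^2 = 16 * 11.82 = 189.12
numerator = 1798.72 + 189.12 = 1987.84
n1+n2-2 = 60
sp^2 = 1987.84 / 60 = 12424/375 ≈ 33.130667

33.1307


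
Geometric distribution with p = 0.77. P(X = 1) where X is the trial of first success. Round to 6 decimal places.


P = (1-p)^(k-1) * p
(1-p)^(k-1) = 0.23^0 = 1
P = 1 * 0.77 = 0.77

0.770000


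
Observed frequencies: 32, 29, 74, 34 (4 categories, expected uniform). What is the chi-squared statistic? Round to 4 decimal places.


chi2 = sum((O-E)^2/E), E = total/4
total = 169, E = 169/4 = 42.25
(32 - 42.25)^2 / 42.25 = 105.0625 / 42.25 = 1681/676 ≈ 2.486686
(29 - 42.25)^2 / 42.25 = 175.5625 / 42.25 = 2809/676 ≈ 4.155325
(74 - 42.25)^2 / 42.25 = 1008.0625 / 42.25 = 16129/676 ≈ 23.859467
(34 - 42.25)^2 / 42.25 = 68.0625 / 42.25 = 1089/676 ≈ 1.610947
chi2 = 5427/169 ≈ 32.112426

32.1124


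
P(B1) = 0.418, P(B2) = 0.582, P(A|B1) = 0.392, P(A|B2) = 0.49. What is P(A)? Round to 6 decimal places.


P(A) = P(A|B1)*P(B1) + P(A|B2)*P(B2)
P(A|B1)*P(B1) = 0.392 * 0.418 = 0.163856
P(A|B2)*P(B2) = 0.49 * 0.582 = 0.28518
P(A) = 0.163856 + 0.28518 = 0.449036

0.449036


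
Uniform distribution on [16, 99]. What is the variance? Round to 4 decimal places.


Var = (b-a)^2 / 12
(b-a)^2 = (99 - 16)^2 = 6889
Var = 6889/12 ≈ 574.083333

574.0833


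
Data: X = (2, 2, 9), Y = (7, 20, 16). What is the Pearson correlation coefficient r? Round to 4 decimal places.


r = sum((xi-xbar)(yi-ybar)) / sqrt(sum((xi-xbar)^2) * sum((yi-ybar)^2))
n = 3, xbar = 13/3 ≈ 4.333333, ybar = 43/3 ≈ 14.333333
Sxy = sum((xi-xbar)(yi-ybar)) = 35/3 ≈ 11.666667
Sxx = sum((xi-xbar)^2) = 98/3 ≈ 32.666667
Syy = sum((yi-ybar)^2) = 266/3 ≈ 88.666667
sqrt(Sxx*Syy) ≈ 53.818625
r = Sxy / sqrt(Sxx*Syy) = 11.666667 / 53.818625 ≈ 0.216777

0.2168


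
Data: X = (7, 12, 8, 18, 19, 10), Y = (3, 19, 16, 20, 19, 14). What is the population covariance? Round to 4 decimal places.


Cov = (1/n)*sum((xi-xbar)(yi-ybar))
n = 6, xbar = 74/6 = 37/3 ≈ 12.333333, ybar = 91/6 ≈ 15.166667
sum((xi-xbar)(yi-ybar)) = 347/3 ≈ 115.666667
Cov = 115.666667 / 6 = 347/18 ≈ 19.277778

19.2778


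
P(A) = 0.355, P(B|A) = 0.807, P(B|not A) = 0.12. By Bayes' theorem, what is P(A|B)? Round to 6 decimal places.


P(A|B) = P(B|A)*P(A) / P(B), P(B) = P(B|A)*P(A) + P(B|not A)*P(not A)
P(B|A)*P(A) = 0.807 * 0.355 = 0.286485
P(B|not A)*P(not A) = 0.12 * 0.645 = 0.0774
P(B) = 0.286485 + 0.0774 = 0.363885
P(A|B) = 0.286485 / 0.363885 ≈ 0.78729544

0.787295


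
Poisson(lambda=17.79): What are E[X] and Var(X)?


E[X] = Var(X) = lambda = 17.79

17.79, 17.79


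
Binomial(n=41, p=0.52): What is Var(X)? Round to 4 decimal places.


Var = n*p*(1-p) = 41 * 0.52 * 0.48 = 10.2336

10.2336


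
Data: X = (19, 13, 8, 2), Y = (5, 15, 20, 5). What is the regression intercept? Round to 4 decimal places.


a = ybar - b*xbar, where b = sum((xi-xbar)(yi-ybar)) / sum((xi-xbar)^2)
n = 4, xbar = 42/4 = 10.5, ybar = 45/4 = 11.25
Sxy = sum((xi-xbar)(yi-ybar)) = -12.5
Sxx = sum((xi-xbar)^2) = 157
b = Sxy / Sxx = -25/314 ≈ -0.079618
a = 11.25 - (-0.079618) * 10.5 = 3795/314 ≈ 12.085987

12.0860


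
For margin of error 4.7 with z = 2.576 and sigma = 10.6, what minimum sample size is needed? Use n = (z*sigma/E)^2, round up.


z*sigma/E = 2.576 * 10.6 / 4.7 = 34132/5875 ≈ 5.809702
(z*sigma/E)^2 ≈ 33.752639
round up: n = 34

34


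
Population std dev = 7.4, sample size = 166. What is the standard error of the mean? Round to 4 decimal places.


SE = sigma / sqrt(n)
sqrt(166) ≈ 12.884099
SE = 7.4 / 12.884099 ≈ 0.574351

0.5744


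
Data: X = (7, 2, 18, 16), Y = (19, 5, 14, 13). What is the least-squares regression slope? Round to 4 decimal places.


b = sum((xi-xbar)(yi-ybar)) / sum((xi-xbar)^2)
n = 4, xbar = 43/4 = 10.75, ybar = 51/4 = 12.75
Sxy = sum((xi-xbar)(yi-ybar)) = 54.75
Sxx = sum((xi-xbar)^2) = 170.75
b = Sxy / Sxx = 219/683 ≈ 0.320644

0.3206


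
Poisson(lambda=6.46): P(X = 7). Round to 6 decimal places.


P = e^(-lam) * lam^k / k!
e^(-6.46) ≈ 0.001564796
lam^k = 6.46^7 ≈ 469491.383313
k! = 7! = 5040
P = 0.001564796 * 469491.383313 / 5040 ≈ 0.145765

0.145765


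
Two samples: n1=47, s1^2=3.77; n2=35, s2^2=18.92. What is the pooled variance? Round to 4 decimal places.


sp^2 = ((n1-1)*s1^2 + (n2-1)*s2^2)/(n1+n2-2)
(n1-1)*s1^2 = 46 * 3.77 = 173.42
(n2-1)*s2^2 = 34 * 18.92 = 643.28
numerator = 173.42 + 643.28 = 816.7
n1+n2-2 = 80
sp^2 = 816.7 / 80 = 10.20875

10.2088


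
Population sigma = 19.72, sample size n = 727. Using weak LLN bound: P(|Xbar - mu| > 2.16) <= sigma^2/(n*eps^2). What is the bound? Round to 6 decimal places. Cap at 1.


bound = min(1, sigma^2/(n*eps^2))
sigma^2 = 19.72^2 = 388.8784
n*eps^2 = 727 * 2.16^2 = 727 * 4.6656 = 3391.8912
sigma^2/(n*eps^2) = 388.8784 / 3391.8912 ≈ 0.11464943

0.114649


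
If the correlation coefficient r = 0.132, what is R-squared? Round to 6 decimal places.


R^2 = r^2 = (0.132)^2 = 0.017424

0.017424


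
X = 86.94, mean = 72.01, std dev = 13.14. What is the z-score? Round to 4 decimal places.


z = (X - mu) / sigma
X - mu = 86.94 - 72.01 = 14.93
z = 14.93 / 13.14 = 1493/1314 ≈ 1.136225

1.1362


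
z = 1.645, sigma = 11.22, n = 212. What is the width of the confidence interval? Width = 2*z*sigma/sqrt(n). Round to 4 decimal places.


width = 2*z*sigma/sqrt(n)
2*z*sigma = 2 * 1.645 * 11.22 = 36.9138
sqrt(212) ≈ 14.560220
width = 36.9138 / 14.560220 ≈ 2.535250

2.5353


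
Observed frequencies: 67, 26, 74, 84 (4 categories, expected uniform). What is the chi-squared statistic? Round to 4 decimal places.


chi2 = sum((O-E)^2/E), E = total/4
total = 251, E = 251/4 = 62.75
(67 - 62.75)^2 / 62.75 = 18.0625 / 62.75 = 289/1004 ≈ 0.287849
(26 - 62.75)^2 / 62.75 = 1350.5625 / 62.75 = 21609/1004 ≈ 21.522908
(74 - 62.75)^2 / 62.75 = 126.5625 / 62.75 = 2025/1004 ≈ 2.016932
(84 - 62.75)^2 / 62.75 = 451.5625 / 62.75 = 7225/1004 ≈ 7.196215
chi2 = 7787/251 ≈ 31.023904

31.0239


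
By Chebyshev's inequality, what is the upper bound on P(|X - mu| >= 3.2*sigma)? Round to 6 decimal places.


P <= 1/k^2
k^2 = 3.2^2 = 10.24
1/k^2 = 1 / 10.24 = 0.09765625

0.097656


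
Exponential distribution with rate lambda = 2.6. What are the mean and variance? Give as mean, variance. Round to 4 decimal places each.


mean = 1/lam, var = 1/lam^2
mean = 1 / 2.6 = 5/13 ≈ 0.384615
lam^2 = 2.6^2 = 6.76
var = 1 / 6.76 = 25/169 ≈ 0.147929

0.3846, 0.1479


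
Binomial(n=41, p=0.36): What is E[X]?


E[X] = n*p = 41 * 0.36 = 14.76

14.76


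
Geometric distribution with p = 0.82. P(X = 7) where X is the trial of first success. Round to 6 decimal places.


P = (1-p)^(k-1) * p
(1-p)^(k-1) = 0.18^6 ≈ 0.00003401222
P = 0.00003401222 * 0.82 ≈ 0.00002789002

0.000028


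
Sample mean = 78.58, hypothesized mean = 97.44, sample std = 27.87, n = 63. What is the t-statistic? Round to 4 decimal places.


t = (xbar - mu0) / (s/sqrt(n))
xbar - mu0 = 78.58 - 97.44 = -18.86
sqrt(63) ≈ 7.93725393
s/sqrt(n) = 27.87 / 7.93725393 ≈ 3.51128995
t = -18.86 / 3.51128995 ≈ -5.371245

-5.3712


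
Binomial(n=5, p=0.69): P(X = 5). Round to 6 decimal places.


P = C(n,k) * p^k * (1-p)^(n-k)
C(5,5) = 1
p^k = 0.69^5 ≈ 0.1564031
(1-p)^(n-k) = 0.31^0 = 1
P = 1 * 0.1564031 * 1 ≈ 0.156403

0.156403


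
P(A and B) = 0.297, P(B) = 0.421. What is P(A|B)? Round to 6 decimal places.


P(A|B) = P(A and B) / P(B) = 0.297 / 0.421 = 297/421 ≈ 0.70546318

0.705463


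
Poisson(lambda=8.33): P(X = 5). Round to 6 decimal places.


P = e^(-lam) * lam^k / k!
e^(-8.33) ≈ 0.0002411720
lam^k = 8.33^5 ≈ 40107.445962
k! = 5! = 120
P = 0.0002411720 * 40107.445962 / 120 ≈ 0.080607

0.080607


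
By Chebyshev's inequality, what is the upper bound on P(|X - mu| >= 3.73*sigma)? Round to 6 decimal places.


P <= 1/k^2
k^2 = 3.73^2 = 13.9129
1/k^2 = 1 / 13.9129 ≈ 0.07187574

0.071876


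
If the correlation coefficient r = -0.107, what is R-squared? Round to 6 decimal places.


R^2 = r^2 = (-0.107)^2 = 0.011449

0.011449


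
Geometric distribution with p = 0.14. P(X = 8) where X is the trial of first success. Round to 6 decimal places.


P = (1-p)^(k-1) * p
(1-p)^(k-1) = 0.86^7 ≈ 0.3479278
P = 0.3479278 * 0.14 ≈ 0.04870990

0.048710


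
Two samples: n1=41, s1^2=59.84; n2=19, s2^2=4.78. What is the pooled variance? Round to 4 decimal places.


sp^2 = ((n1-1)*s1^2 + (n2-1)*s2^2)/(n1+n2-2)
(n1-1)*s1^2 = 40 * 59.84 = 2393.6
(n2-1)*s2^2 = 18 * 4.78 = 86.04
numerator = 2393.6 + 86.04 = 2479.64
n1+n2-2 = 58
sp^2 = 2479.64 / 58 = 61991/1450 ≈ 42.752414

42.7524


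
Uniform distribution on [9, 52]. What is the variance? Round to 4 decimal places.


Var = (b-a)^2 / 12
(b-a)^2 = (52 - 9)^2 = 1849
Var = 1849/12 ≈ 154.083333

154.0833


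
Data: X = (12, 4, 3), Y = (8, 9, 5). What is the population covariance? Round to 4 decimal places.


Cov = (1/n)*sum((xi-xbar)(yi-ybar))
n = 3, xbar = 19/3 ≈ 6.333333, ybar = 22/3 ≈ 7.333333
sum((xi-xbar)(yi-ybar)) = 23/3 ≈ 7.666667
Cov = 7.666667 / 3 = 23/9 ≈ 2.555556

2.5556


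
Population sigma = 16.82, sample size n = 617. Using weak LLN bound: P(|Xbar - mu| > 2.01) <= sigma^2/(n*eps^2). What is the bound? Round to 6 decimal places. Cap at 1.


bound = min(1, sigma^2/(n*eps^2))
sigma^2 = 16.82^2 = 282.9124
n*eps^2 = 617 * 2.01^2 = 617 * 4.0401 = 2492.7417
sigma^2/(n*eps^2) = 282.9124 / 2492.7417 ≈ 0.11349447

0.113494


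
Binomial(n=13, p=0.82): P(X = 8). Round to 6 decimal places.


P = C(n,k) * p^k * (1-p)^(n-k)
C(13,8) = 1287
p^k = 0.82^8 ≈ 0.2044141
(1-p)^(n-k) = 0.18^5 = 0.0001889568
P = 1287 * 0.2044141 * 0.0001889568 ≈ 0.049711

0.049711


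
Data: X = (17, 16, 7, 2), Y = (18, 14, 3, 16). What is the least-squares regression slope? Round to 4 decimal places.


b = sum((xi-xbar)(yi-ybar)) / sum((xi-xbar)^2)
n = 4, xbar = 42/4 = 10.5, ybar = 51/4 = 12.75
Sxy = sum((xi-xbar)(yi-ybar)) = 47.5
Sxx = sum((xi-xbar)^2) = 157
b = Sxy / Sxx = 95/314 ≈ 0.302548

0.3025


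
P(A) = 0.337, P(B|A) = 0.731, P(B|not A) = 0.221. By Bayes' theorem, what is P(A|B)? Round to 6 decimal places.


P(A|B) = P(B|A)*P(A) / P(B), P(B) = P(B|A)*P(A) + P(B|not A)*P(not A)
P(B|A)*P(A) = 0.731 * 0.337 = 0.246347
P(B|not A)*P(not A) = 0.221 * 0.663 = 0.146523
P(B) = 0.246347 + 0.146523 = 0.39287
P(A|B) = 0.246347 / 0.39287 ≈ 0.62704457

0.627045


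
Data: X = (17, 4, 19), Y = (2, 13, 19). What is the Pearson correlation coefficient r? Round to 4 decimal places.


r = sum((xi-xbar)(yi-ybar)) / sqrt(sum((xi-xbar)^2) * sum((yi-ybar)^2))
n = 3, xbar = 40/3 ≈ 13.333333, ybar = 34/3 ≈ 11.333333
Sxy = sum((xi-xbar)(yi-ybar)) = -19/3 ≈ -6.333333
Sxx = sum((xi-xbar)^2) = 398/3 ≈ 132.666667
Syy = sum((yi-ybar)^2) = 446/3 ≈ 148.666667
sqrt(Sxx*Syy) ≈ 140.438994
r = Sxy / sqrt(Sxx*Syy) = -6.333333 / 140.438994 ≈ -0.045097

-0.0451


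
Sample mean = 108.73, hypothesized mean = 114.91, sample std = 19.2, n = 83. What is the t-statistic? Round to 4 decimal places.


t = (xbar - mu0) / (s/sqrt(n))
xbar - mu0 = 108.73 - 114.91 = -6.18
sqrt(83) ≈ 9.11043358
s/sqrt(n) = 19.2 / 9.11043358 ≈ 2.10747379
t = -6.18 / 2.10747379 ≈ -2.932421

-2.9324


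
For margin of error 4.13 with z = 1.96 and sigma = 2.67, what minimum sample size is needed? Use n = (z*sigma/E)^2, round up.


z*sigma/E = 1.96 * 2.67 / 4.13 = 1869/1475 ≈ 1.267119
(z*sigma/E)^2 ≈ 1.605590
round up: n = 2

2


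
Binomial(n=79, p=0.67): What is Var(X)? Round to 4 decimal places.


Var = n*p*(1-p) = 79 * 0.67 * 0.33 = 17.4669

17.4669


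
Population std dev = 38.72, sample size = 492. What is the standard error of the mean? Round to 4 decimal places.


SE = sigma / sqrt(n)
sqrt(492) ≈ 22.181073
SE = 38.72 / 22.181073 ≈ 1.745632

1.7456


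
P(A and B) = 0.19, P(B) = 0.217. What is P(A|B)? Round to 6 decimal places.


P(A|B) = P(A and B) / P(B) = 0.19 / 0.217 = 190/217 ≈ 0.87557604

0.875576


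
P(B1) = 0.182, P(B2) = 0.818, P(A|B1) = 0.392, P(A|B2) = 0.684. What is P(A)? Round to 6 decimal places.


P(A) = P(A|B1)*P(B1) + P(A|B2)*P(B2)
P(A|B1)*P(B1) = 0.392 * 0.182 = 0.071344
P(A|B2)*P(B2) = 0.684 * 0.818 = 0.559512
P(A) = 0.071344 + 0.559512 = 0.630856

0.630856


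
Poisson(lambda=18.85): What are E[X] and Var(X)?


E[X] = Var(X) = lambda = 18.85

18.85, 18.85


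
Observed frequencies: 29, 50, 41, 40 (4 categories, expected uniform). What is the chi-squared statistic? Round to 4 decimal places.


chi2 = sum((O-E)^2/E), E = total/4
total = 160, E = 160/4 = 40
(29 - 40)^2 / 40 = 121 / 40 = 3.025
(50 - 40)^2 / 40 = 100 / 40 = 2.5
(41 - 40)^2 / 40 = 1 / 40 = 0.025
(40 - 40)^2 / 40 = 0 / 40 = 0
chi2 = 5.55

5.5500


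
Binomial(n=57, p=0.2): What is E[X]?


E[X] = n*p = 57 * 0.2 = 11.4

11.4


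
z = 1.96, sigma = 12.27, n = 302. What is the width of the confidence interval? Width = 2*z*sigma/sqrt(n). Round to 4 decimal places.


width = 2*z*sigma/sqrt(n)
2*z*sigma = 2 * 1.96 * 12.27 = 48.0984
sqrt(302) ≈ 17.378147
width = 48.0984 / 17.378147 ≈ 2.767752

2.7678


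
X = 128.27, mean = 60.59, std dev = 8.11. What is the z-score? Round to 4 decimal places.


z = (X - mu) / sigma
X - mu = 128.27 - 60.59 = 67.68
z = 67.68 / 8.11 = 6768/811 ≈ 8.345253

8.3453


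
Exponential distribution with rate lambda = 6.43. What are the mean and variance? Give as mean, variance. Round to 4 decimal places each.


mean = 1/lam, var = 1/lam^2
mean = 1 / 6.43 = 100/643 ≈ 0.155521
lam^2 = 6.43^2 = 41.3449
var = 1 / 41.3449 ≈ 0.024187

0.1555, 0.0242


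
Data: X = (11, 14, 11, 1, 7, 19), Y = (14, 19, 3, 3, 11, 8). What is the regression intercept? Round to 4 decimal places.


a = ybar - b*xbar, where b = sum((xi-xbar)(yi-ybar)) / sum((xi-xbar)^2)
n = 6, xbar = 63/6 = 10.5, ybar = 58/6 = 29/3 ≈ 9.666667
Sxy = sum((xi-xbar)(yi-ybar)) = 76
Sxx = sum((xi-xbar)^2) = 187.5
b = Sxy / Sxx = 152/375 ≈ 0.405333
a = 9.666667 - 0.405333 * 10.5 = 2029/375 ≈ 5.410667

5.4107


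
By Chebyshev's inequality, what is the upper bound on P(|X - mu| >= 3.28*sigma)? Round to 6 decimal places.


P <= 1/k^2
k^2 = 3.28^2 = 10.7584
1/k^2 = 1 / 10.7584 = 625/6724 ≈ 0.09295062

0.092951


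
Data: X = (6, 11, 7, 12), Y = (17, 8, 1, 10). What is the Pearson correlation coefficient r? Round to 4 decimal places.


r = sum((xi-xbar)(yi-ybar)) / sqrt(sum((xi-xbar)^2) * sum((yi-ybar)^2))
n = 4, xbar = 36/4 = 9, ybar = 36/4 = 9
Sxy = sum((xi-xbar)(yi-ybar)) = -7
Sxx = sum((xi-xbar)^2) = 26
Syy = sum((yi-ybar)^2) = 130
sqrt(Sxx*Syy) ≈ 58.137767
r = Sxy / sqrt(Sxx*Syy) = -7 / 58.137767 ≈ -0.120404

-0.1204


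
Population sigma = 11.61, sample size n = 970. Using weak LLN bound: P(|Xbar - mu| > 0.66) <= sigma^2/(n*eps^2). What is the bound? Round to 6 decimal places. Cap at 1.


bound = min(1, sigma^2/(n*eps^2))
sigma^2 = 11.61^2 = 134.7921
n*eps^2 = 970 * 0.66^2 = 970 * 0.4356 = 422.532
sigma^2/(n*eps^2) = 134.7921 / 422.532 ≈ 0.31901039

0.319010


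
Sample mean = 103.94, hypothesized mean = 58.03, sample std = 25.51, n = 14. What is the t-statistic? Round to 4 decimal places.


t = (xbar - mu0) / (s/sqrt(n))
xbar - mu0 = 103.94 - 58.03 = 45.91
sqrt(14) ≈ 3.74165739
s/sqrt(n) = 25.51 / 3.74165739 ≈ 6.81783428
t = 45.91 / 6.81783428 ≈ 6.733810

6.7338


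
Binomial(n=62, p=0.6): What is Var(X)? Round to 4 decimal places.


Var = n*p*(1-p) = 62 * 0.6 * 0.4 = 14.88

14.8800


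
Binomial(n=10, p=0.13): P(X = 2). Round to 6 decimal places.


P = C(n,k) * p^k * (1-p)^(n-k)
C(10,2) = 45
p^k = 0.13^2 = 0.0169
(1-p)^(n-k) = 0.87^8 ≈ 0.3282117
P = 45 * 0.0169 * 0.3282117 ≈ 0.249605

0.249605


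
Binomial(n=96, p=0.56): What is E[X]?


E[X] = n*p = 96 * 0.56 = 53.76

53.76


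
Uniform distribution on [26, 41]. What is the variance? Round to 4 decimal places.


Var = (b-a)^2 / 12
(b-a)^2 = (41 - 26)^2 = 225
Var = 225/12 = 18.75

18.7500


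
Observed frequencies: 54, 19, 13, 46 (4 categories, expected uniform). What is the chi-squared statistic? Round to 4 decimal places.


chi2 = sum((O-E)^2/E), E = total/4
total = 132, E = 132/4 = 33
(54 - 33)^2 / 33 = 441 / 33 = 147/11 ≈ 13.363636
(19 - 33)^2 / 33 = 196 / 33 = 196/33 ≈ 5.939394
(13 - 33)^2 / 33 = 400 / 33 = 400/33 ≈ 12.121212
(46 - 33)^2 / 33 = 169 / 33 = 169/33 ≈ 5.121212
chi2 = 402/11 ≈ 36.545455

36.5455


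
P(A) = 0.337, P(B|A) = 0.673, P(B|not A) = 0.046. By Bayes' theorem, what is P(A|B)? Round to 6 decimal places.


P(A|B) = P(B|A)*P(A) / P(B), P(B) = P(B|A)*P(A) + P(B|not A)*P(not A)
P(B|A)*P(A) = 0.673 * 0.337 = 0.226801
P(B|not A)*P(not A) = 0.046 * 0.663 = 0.030498
P(B) = 0.226801 + 0.030498 = 0.257299
P(A|B) = 0.226801 / 0.257299 ≈ 0.88146864

0.881469


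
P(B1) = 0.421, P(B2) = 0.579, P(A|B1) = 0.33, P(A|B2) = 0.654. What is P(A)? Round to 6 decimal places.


P(A) = P(A|B1)*P(B1) + P(A|B2)*P(B2)
P(A|B1)*P(B1) = 0.33 * 0.421 = 0.13893
P(A|B2)*P(B2) = 0.654 * 0.579 = 0.378666
P(A) = 0.13893 + 0.378666 = 0.517596

0.517596


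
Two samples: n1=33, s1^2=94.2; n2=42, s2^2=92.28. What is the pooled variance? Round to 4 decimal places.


sp^2 = ((n1-1)*s1^2 + (n2-1)*s2^2)/(n1+n2-2)
(n1-1)*s1^2 = 32 * 94.2 = 3014.4
(n2-1)*s2^2 = 41 * 92.28 = 3783.48
numerator = 3014.4 + 3783.48 = 6797.88
n1+n2-2 = 73
sp^2 = 6797.88 / 73 = 169947/1825 ≈ 93.121644

93.1216


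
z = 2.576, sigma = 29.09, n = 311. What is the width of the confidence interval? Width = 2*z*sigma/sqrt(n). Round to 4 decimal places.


width = 2*z*sigma/sqrt(n)
2*z*sigma = 2 * 2.576 * 29.09 = 149.87168
sqrt(311) ≈ 17.635192
width = 149.87168 / 17.635192 ≈ 8.498443

8.4984


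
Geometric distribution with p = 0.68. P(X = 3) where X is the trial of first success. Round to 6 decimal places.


P = (1-p)^(k-1) * p
(1-p)^(k-1) = 0.32^2 = 0.1024
P = 0.1024 * 0.68 = 0.069632

0.069632


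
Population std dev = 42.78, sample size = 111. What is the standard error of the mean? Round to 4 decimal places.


SE = sigma / sqrt(n)
sqrt(111) ≈ 10.535654
SE = 42.78 / 10.535654 ≈ 4.060498

4.0605


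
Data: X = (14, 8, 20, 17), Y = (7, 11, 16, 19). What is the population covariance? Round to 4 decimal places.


Cov = (1/n)*sum((xi-xbar)(yi-ybar))
n = 4, xbar = 59/4 = 14.75, ybar = 53/4 = 13.25
sum((xi-xbar)(yi-ybar)) = 47.25
Cov = 47.25 / 4 = 11.8125

11.8125


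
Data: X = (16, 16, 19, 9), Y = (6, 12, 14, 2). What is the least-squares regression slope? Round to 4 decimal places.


b = sum((xi-xbar)(yi-ybar)) / sum((xi-xbar)^2)
n = 4, xbar = 60/4 = 15, ybar = 34/4 = 8.5
Sxy = sum((xi-xbar)(yi-ybar)) = 62
Sxx = sum((xi-xbar)^2) = 54
b = Sxy / Sxx = 31/27 ≈ 1.148148

1.1481


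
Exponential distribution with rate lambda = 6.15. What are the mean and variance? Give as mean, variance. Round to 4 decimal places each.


mean = 1/lam, var = 1/lam^2
mean = 1 / 6.15 = 20/123 ≈ 0.162602
lam^2 = 6.15^2 = 37.8225
var = 1 / 37.8225 ≈ 0.026439

0.1626, 0.0264


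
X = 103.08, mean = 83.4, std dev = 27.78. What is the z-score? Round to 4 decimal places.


z = (X - mu) / sigma
X - mu = 103.08 - 83.4 = 19.68
z = 19.68 / 27.78 = 328/463 ≈ 0.708423

0.7084


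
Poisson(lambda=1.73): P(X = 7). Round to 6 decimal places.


P = e^(-lam) * lam^k / k!
e^(-1.73) ≈ 0.1772844
lam^k = 1.73^7 ≈ 46.379143
k! = 7! = 5040
P = 0.1772844 * 46.379143 / 5040 ≈ 0.001631

0.001631


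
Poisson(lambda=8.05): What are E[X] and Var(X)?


E[X] = Var(X) = lambda = 8.05

8.05, 8.05


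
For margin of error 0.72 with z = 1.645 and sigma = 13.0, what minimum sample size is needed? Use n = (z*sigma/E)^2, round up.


z*sigma/E = 1.645 * 13.0 / 0.72 = 4277/144 ≈ 29.701389
(z*sigma/E)^2 ≈ 882.172502
round up: n = 883

883


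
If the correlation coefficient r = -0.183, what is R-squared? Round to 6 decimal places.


R^2 = r^2 = (-0.183)^2 = 0.033489

0.033489


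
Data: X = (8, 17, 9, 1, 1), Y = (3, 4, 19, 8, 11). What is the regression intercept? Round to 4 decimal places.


a = ybar - b*xbar, where b = sum((xi-xbar)(yi-ybar)) / sum((xi-xbar)^2)
n = 5, xbar = 36/5 = 7.2, ybar = 45/5 = 9
Sxy = sum((xi-xbar)(yi-ybar)) = -42
Sxx = sum((xi-xbar)^2) = 176.8
b = Sxy / Sxx = -105/442 ≈ -0.237557
a = 9 - (-0.237557) * 7.2 = 2367/221 ≈ 10.710407

10.7104


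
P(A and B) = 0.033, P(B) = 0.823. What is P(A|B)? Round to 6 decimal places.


P(A|B) = P(A and B) / P(B) = 0.033 / 0.823 = 33/823 ≈ 0.04009721

0.040097


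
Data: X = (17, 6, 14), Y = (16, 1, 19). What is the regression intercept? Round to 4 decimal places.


a = ybar - b*xbar, where b = sum((xi-xbar)(yi-ybar)) / sum((xi-xbar)^2)
n = 3, xbar = 37/3 ≈ 12.333333, ybar = 36/3 = 12
Sxy = sum((xi-xbar)(yi-ybar)) = 100
Sxx = sum((xi-xbar)^2) = 194/3 ≈ 64.666667
b = Sxy / Sxx = 150/97 ≈ 1.546392
a = 12 - 1.546392 * 12.333333 = -686/97 ≈ -7.072165

-7.0722


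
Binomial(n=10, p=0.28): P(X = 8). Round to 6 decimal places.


P = C(n,k) * p^k * (1-p)^(n-k)
C(10,8) = 45
p^k = 0.28^8 ≈ 0.00003778020
(1-p)^(n-k) = 0.72^2 = 0.5184
P = 45 * 0.00003778020 * 0.5184 ≈ 0.000881

0.000881


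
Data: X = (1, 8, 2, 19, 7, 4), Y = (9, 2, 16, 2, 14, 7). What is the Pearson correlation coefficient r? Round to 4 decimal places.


r = sum((xi-xbar)(yi-ybar)) / sqrt(sum((xi-xbar)^2) * sum((yi-ybar)^2))
n = 6, xbar = 41/6 ≈ 6.833333, ybar = 50/6 = 25/3 ≈ 8.333333
Sxy = sum((xi-xbar)(yi-ybar)) = -362/3 ≈ -120.666667
Sxx = sum((xi-xbar)^2) = 1289/6 ≈ 214.833333
Syy = sum((yi-ybar)^2) = 520/3 ≈ 173.333333
sqrt(Sxx*Syy) ≈ 192.970925
r = Sxy / sqrt(Sxx*Syy) = -120.666667 / 192.970925 ≈ -0.625310

-0.6253


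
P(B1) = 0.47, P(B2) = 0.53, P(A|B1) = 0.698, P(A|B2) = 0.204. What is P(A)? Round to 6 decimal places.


P(A) = P(A|B1)*P(B1) + P(A|B2)*P(B2)
P(A|B1)*P(B1) = 0.698 * 0.47 = 0.32806
P(A|B2)*P(B2) = 0.204 * 0.53 = 0.10812
P(A) = 0.32806 + 0.10812 = 0.43618

0.436180


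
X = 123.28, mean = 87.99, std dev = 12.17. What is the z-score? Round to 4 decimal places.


z = (X - mu) / sigma
X - mu = 123.28 - 87.99 = 35.29
z = 35.29 / 12.17 = 3529/1217 ≈ 2.899753

2.8998


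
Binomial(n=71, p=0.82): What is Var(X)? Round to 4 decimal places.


Var = n*p*(1-p) = 71 * 0.82 * 0.18 = 10.4796

10.4796


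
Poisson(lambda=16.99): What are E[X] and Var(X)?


E[X] = Var(X) = lambda = 16.99

16.99, 16.99


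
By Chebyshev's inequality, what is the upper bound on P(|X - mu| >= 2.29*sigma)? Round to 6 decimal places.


P <= 1/k^2
k^2 = 2.29^2 = 5.2441
1/k^2 = 1 / 5.2441 ≈ 0.19069049

0.190690


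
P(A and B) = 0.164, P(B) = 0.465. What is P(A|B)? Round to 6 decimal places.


P(A|B) = P(A and B) / P(B) = 0.164 / 0.465 = 164/465 ≈ 0.35268817

0.352688


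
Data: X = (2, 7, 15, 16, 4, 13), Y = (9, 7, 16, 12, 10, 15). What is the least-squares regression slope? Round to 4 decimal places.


b = sum((xi-xbar)(yi-ybar)) / sum((xi-xbar)^2)
n = 6, xbar = 57/6 = 9.5, ybar = 69/6 = 11.5
Sxy = sum((xi-xbar)(yi-ybar)) = 78.5
Sxx = sum((xi-xbar)^2) = 177.5
b = Sxy / Sxx = 157/355 ≈ 0.442254

0.4423


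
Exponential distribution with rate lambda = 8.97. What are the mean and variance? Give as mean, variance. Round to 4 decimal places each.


mean = 1/lam, var = 1/lam^2
mean = 1 / 8.97 = 100/897 ≈ 0.111483
lam^2 = 8.97^2 = 80.4609
var = 1 / 80.4609 ≈ 0.012428

0.1115, 0.0124


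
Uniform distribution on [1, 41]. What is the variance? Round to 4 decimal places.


Var = (b-a)^2 / 12
(b-a)^2 = (41 - 1)^2 = 1600
Var = 1600/12 ≈ 133.333333

133.3333


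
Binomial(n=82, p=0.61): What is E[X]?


E[X] = n*p = 82 * 0.61 = 50.02

50.02


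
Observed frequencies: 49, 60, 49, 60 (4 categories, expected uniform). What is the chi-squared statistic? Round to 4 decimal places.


chi2 = sum((O-E)^2/E), E = total/4
total = 218, E = 218/4 = 54.5
(49 - 54.5)^2 / 54.5 = 30.25 / 54.5 = 121/218 ≈ 0.555046
(60 - 54.5)^2 / 54.5 = 30.25 / 54.5 = 121/218 ≈ 0.555046
(49 - 54.5)^2 / 54.5 = 30.25 / 54.5 = 121/218 ≈ 0.555046
(60 - 54.5)^2 / 54.5 = 30.25 / 54.5 = 121/218 ≈ 0.555046
chi2 = 242/109 ≈ 2.220183

2.2202


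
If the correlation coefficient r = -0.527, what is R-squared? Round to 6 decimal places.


R^2 = r^2 = (-0.527)^2 = 0.277729

0.277729


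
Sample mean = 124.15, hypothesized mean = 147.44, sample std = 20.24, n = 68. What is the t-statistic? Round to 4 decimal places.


t = (xbar - mu0) / (s/sqrt(n))
xbar - mu0 = 124.15 - 147.44 = -23.29
sqrt(68) ≈ 8.24621125
s/sqrt(n) = 20.24 / 8.24621125 ≈ 2.45446053
t = -23.29 / 2.45446053 ≈ -9.488847

-9.4888


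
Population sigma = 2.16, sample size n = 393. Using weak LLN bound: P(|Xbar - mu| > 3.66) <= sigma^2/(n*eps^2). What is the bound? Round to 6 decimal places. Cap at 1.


bound = min(1, sigma^2/(n*eps^2))
sigma^2 = 2.16^2 = 4.6656
n*eps^2 = 393 * 3.66^2 = 393 * 13.3956 = 5264.4708
sigma^2/(n*eps^2) = 4.6656 / 5264.4708 ≈ 0.00088624

0.000886


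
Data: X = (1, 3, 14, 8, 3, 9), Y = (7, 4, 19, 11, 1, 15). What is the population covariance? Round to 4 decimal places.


Cov = (1/n)*sum((xi-xbar)(yi-ybar))
n = 6, xbar = 38/6 = 19/3 ≈ 6.333333, ybar = 57/6 = 9.5
sum((xi-xbar)(yi-ybar)) = 150
Cov = 150 / 6 = 25

25.0000


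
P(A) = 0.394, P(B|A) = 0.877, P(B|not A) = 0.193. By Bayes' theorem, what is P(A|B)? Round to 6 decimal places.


P(A|B) = P(B|A)*P(A) / P(B), P(B) = P(B|A)*P(A) + P(B|not A)*P(not A)
P(B|A)*P(A) = 0.877 * 0.394 = 0.345538
P(B|not A)*P(not A) = 0.193 * 0.606 = 0.116958
P(B) = 0.345538 + 0.116958 = 0.462496
P(A|B) = 0.345538 / 0.462496 ≈ 0.74711565

0.747116


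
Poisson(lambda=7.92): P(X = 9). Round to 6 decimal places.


P = e^(-lam) * lam^k / k!
e^(-7.92) ≈ 0.0003634023
lam^k = 7.92^9 ≈ 122610209.446068
k! = 9! = 362880
P = 0.0003634023 * 122610209.446068 / 362880 ≈ 0.122787

0.122787


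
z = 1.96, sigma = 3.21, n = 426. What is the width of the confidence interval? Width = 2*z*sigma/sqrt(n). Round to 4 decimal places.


width = 2*z*sigma/sqrt(n)
2*z*sigma = 2 * 1.96 * 3.21 = 12.5832
sqrt(426) ≈ 20.639767
width = 12.5832 / 20.639767 ≈ 0.609658

0.6097


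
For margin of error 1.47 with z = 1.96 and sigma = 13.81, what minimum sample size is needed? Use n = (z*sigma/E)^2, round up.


z*sigma/E = 1.96 * 13.81 / 1.47 = 1381/75 ≈ 18.413333
(z*sigma/E)^2 = 1907161/5625 ≈ 339.050844
round up: n = 340

340


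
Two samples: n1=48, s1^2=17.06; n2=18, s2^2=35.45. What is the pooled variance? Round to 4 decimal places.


sp^2 = ((n1-1)*s1^2 + (n2-1)*s2^2)/(n1+n2-2)
(n1-1)*s1^2 = 47 * 17.06 = 801.82
(n2-1)*s2^2 = 17 * 35.45 = 602.65
numerator = 801.82 + 602.65 = 1404.47
n1+n2-2 = 64
sp^2 = 1404.47 / 64 = 140447/6400 ≈ 21.944844

21.9448


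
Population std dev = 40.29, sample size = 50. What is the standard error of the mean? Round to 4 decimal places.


SE = sigma / sqrt(n)
sqrt(50) ≈ 7.071068
SE = 40.29 / 7.071068 ≈ 5.697866

5.6979


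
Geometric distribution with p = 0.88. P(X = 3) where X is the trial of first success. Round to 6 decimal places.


P = (1-p)^(k-1) * p
(1-p)^(k-1) = 0.12^2 = 0.0144
P = 0.0144 * 0.88 = 0.012672

0.012672


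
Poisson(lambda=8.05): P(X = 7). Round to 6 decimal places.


P = e^(-lam) * lam^k / k!
e^(-8.05) ≈ 0.0003191019
lam^k = 8.05^7 ≈ 2190640.752421
k! = 7! = 5040
P = 0.0003191019 * 2190640.752421 / 5040 ≈ 0.138698

0.138698


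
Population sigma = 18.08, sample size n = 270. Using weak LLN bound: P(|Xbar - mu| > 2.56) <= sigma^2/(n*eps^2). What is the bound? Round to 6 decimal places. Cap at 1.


bound = min(1, sigma^2/(n*eps^2))
sigma^2 = 18.08^2 = 326.8864
n*eps^2 = 270 * 2.56^2 = 270 * 6.5536 = 1769.472
sigma^2/(n*eps^2) = 326.8864 / 1769.472 ≈ 0.18473669

0.184737


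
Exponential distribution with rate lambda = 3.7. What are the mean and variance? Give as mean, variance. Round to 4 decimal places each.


mean = 1/lam, var = 1/lam^2
mean = 1 / 3.7 = 10/37 ≈ 0.270270
lam^2 = 3.7^2 = 13.69
var = 1 / 13.69 = 100/1369 ≈ 0.073046

0.2703, 0.0730
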